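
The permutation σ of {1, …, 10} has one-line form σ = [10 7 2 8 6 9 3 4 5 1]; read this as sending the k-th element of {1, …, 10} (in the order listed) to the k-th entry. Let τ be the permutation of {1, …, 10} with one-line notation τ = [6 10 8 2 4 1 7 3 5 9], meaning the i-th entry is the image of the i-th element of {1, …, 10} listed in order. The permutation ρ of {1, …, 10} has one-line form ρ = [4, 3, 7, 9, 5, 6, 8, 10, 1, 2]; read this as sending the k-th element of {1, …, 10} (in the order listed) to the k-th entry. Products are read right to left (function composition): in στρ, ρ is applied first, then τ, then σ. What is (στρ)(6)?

10

(στρ)(6) = σ(τ(ρ(6))). ρ(6) = 6, then τ(6) = 1, then σ(1) = 10, so the result is 10.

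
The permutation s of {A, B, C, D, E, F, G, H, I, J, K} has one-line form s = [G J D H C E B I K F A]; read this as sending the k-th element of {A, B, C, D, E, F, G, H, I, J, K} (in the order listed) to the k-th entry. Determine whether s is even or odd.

even

In disjoint-cycle form the cycle lengths are 11.
A cycle is odd iff its length is even; s has 0 even-length cycles, so sgn(s) = (−1)^0 and s is even.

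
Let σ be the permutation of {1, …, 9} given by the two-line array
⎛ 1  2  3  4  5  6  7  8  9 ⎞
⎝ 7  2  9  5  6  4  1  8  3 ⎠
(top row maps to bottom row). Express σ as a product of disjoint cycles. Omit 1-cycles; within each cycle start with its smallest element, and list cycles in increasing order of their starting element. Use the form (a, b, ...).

From 1: 1 → 7 → 1, closing the cycle (1, 7).
Repeating from the next unused element and collecting all non-trivial cycles gives (1, 7)(3, 9)(4, 5, 6).

(1, 7)(3, 9)(4, 5, 6)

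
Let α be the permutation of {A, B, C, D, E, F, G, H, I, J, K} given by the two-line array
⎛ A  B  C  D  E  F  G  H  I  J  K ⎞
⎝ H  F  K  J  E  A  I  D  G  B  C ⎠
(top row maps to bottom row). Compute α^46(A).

Tracing A → H → … returns to A after 6 steps, so A lies in a 6-cycle (A, H, D, J, B, F).
Since the cycle has length 6, α^46 acts on it the same as α^4 (46 mod 6 = 4).
Advancing 4 steps from A: A → H → D → J → B.

B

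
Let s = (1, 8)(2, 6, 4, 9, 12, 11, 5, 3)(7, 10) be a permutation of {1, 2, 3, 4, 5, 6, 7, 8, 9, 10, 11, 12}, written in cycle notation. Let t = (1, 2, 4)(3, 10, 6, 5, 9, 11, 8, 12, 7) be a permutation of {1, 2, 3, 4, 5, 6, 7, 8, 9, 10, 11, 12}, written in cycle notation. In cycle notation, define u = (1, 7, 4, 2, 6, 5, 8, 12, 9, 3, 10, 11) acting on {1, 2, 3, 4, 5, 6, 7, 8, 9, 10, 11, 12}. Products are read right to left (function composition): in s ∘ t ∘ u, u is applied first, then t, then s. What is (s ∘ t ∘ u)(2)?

Chase 2: u(2) = 6; t(6) = 5; s(5) = 3. Hence (s ∘ t ∘ u)(2) = 3.

3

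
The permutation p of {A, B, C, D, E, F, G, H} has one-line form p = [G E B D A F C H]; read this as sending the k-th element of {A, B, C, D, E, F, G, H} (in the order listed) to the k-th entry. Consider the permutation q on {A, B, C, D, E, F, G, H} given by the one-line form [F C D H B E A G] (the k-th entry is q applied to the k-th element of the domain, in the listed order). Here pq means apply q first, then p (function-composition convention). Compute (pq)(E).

E

(pq)(E) = p(q(E)). q(E) = B, then p(B) = E. So (pq)(E) = E.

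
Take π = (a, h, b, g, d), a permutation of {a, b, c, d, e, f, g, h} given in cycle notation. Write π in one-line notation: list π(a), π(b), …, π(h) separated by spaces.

h g c a e f d b

Each element maps to the next entry in its cycle (wrapping to the front): a→h, b→g, c→c, d→a, e→e, f→f, g→d, h→b.
Listing these in domain order gives h g c a e f d b.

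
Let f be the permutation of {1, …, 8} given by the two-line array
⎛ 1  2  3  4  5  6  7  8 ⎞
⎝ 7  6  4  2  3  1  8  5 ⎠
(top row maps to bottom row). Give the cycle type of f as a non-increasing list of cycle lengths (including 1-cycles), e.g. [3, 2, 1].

The disjoint cycles are (1 7 8 5 3 4 2 6), with lengths 8 in non-increasing order.

[8]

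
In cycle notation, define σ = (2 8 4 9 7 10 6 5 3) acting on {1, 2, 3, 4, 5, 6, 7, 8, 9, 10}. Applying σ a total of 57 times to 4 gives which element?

4 lies in the 9-cycle (2 8 4 9 7 10 6 5 3).
On a 9-cycle, σ^9 is the identity, so σ^57 = σ^3 there (57 ≡ 3 mod 9).
Advancing 3 steps from 4: 4 → 9 → 7 → 10.

10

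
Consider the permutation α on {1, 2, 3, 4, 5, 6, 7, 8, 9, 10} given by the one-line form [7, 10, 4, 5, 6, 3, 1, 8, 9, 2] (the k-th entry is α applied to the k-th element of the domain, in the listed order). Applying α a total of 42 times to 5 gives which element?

3

Tracing 5 → 6 → … returns to 5 after 4 steps, so 5 lies in a 4-cycle (3 4 5 6).
On a 4-cycle, α^4 is the identity, so α^42 = α^2 there (42 ≡ 2 mod 4).
Stepping 2 places around the cycle: 5 → 6 → 3.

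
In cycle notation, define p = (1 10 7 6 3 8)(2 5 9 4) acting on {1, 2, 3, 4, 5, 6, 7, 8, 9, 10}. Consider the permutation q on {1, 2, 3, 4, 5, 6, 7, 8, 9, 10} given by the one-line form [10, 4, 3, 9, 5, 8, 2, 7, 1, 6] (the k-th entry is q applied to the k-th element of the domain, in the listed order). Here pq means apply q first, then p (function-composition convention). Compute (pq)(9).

10

(pq)(9) = p(q(9)). q(9) = 1, then p(1) = 10. So (pq)(9) = 10.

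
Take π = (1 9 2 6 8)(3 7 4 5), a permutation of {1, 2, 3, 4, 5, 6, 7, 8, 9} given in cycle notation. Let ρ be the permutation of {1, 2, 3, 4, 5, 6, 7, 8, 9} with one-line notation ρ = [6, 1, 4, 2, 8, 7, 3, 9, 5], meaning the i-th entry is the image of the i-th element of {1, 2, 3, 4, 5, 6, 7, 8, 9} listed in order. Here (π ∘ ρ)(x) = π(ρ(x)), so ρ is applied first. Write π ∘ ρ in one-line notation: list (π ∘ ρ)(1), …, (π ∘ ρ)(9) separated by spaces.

(π ∘ ρ)(x) = π(ρ(x)). Computing each image: π(ρ(1)) = π(6) = 8, π(ρ(2)) = π(1) = 9, π(ρ(3)) = π(4) = 5, π(ρ(4)) = π(2) = 6, π(ρ(5)) = π(8) = 1, π(ρ(6)) = π(7) = 4, π(ρ(7)) = π(3) = 7, π(ρ(8)) = π(9) = 2, π(ρ(9)) = π(5) = 3.
Hence π ∘ ρ = [8 9 5 6 1 4 7 2 3].

8 9 5 6 1 4 7 2 3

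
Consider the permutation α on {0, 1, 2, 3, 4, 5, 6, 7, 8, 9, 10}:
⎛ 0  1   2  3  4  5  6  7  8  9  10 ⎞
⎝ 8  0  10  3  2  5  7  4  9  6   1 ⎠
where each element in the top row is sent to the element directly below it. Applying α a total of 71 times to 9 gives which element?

Tracing 9 → 6 → … returns to 9 after 9 steps, so 9 lies in a 9-cycle (0, 8, 9, 6, 7, 4, 2, 10, 1).
Powers repeat with period 9 on this cycle, and 71 mod 9 = 8, so α^71(9) = α^8(9).
Stepping 8 places around the cycle: 9 → 6 → 7 → 4 → 2 → 10 → 1 → 0 → 8.

8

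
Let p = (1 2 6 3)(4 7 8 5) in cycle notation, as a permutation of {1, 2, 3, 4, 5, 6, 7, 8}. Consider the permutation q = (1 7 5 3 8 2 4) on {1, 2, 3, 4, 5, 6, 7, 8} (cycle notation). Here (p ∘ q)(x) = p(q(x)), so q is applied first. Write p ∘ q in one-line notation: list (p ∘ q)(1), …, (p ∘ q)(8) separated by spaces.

8 7 5 2 1 3 4 6

(p ∘ q)(x) = p(q(x)). Computing each image: p(q(1)) = p(7) = 8, p(q(2)) = p(4) = 7, p(q(3)) = p(8) = 5, p(q(4)) = p(1) = 2, p(q(5)) = p(3) = 1, p(q(6)) = p(6) = 3, p(q(7)) = p(5) = 4, p(q(8)) = p(2) = 6.
Hence p ∘ q = [8 7 5 2 1 3 4 6].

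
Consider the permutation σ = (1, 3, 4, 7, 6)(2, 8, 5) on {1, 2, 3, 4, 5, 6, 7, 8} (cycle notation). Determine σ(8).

5

8 appears in (2, 8, 5); the next entry (wrapping around) is 5.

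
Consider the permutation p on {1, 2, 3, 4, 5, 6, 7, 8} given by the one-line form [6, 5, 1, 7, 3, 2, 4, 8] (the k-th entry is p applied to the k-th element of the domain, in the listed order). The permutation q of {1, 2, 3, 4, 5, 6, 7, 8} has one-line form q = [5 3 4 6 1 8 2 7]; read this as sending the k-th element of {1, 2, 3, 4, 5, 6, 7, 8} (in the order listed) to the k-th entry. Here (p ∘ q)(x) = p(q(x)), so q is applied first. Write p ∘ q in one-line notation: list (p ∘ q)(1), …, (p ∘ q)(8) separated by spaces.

3 1 7 2 6 8 5 4

(p ∘ q)(x) = p(q(x)). Computing each image: p(q(1)) = p(5) = 3, p(q(2)) = p(3) = 1, p(q(3)) = p(4) = 7, p(q(4)) = p(6) = 2, p(q(5)) = p(1) = 6, p(q(6)) = p(8) = 8, p(q(7)) = p(2) = 5, p(q(8)) = p(7) = 4.
Hence p ∘ q = [3 1 7 2 6 8 5 4].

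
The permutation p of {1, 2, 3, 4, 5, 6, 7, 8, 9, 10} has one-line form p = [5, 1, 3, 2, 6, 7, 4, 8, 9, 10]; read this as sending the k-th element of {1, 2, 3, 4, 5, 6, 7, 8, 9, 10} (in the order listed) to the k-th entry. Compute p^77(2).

Tracing 2 → 1 → … returns to 2 after 6 steps, so 2 lies in a 6-cycle (1, 5, 6, 7, 4, 2).
On a 6-cycle, p^6 is the identity, so p^77 = p^5 there (77 ≡ 5 mod 6).
Stepping 5 places around the cycle: 2 → 1 → 5 → 6 → 7 → 4.

4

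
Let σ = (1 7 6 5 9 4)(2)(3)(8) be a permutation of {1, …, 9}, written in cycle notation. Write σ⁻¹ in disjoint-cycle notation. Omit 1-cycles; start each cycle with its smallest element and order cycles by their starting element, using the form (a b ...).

Inverting a permutation written in cycle notation just reverses the order within every cycle.
After reversing and putting each cycle's least element first, σ⁻¹ = (1 4 9 5 6 7).

(1 4 9 5 6 7)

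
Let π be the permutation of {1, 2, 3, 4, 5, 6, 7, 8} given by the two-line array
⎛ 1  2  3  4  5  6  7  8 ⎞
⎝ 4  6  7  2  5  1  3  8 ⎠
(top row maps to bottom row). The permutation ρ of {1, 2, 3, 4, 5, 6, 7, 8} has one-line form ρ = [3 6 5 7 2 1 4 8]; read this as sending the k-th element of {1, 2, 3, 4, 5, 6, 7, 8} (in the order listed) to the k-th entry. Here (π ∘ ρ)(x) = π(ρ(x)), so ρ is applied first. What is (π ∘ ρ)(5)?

6

First apply ρ: ρ(5) = 2, then π(2) = 6. Thus (π ∘ ρ)(5) = 6.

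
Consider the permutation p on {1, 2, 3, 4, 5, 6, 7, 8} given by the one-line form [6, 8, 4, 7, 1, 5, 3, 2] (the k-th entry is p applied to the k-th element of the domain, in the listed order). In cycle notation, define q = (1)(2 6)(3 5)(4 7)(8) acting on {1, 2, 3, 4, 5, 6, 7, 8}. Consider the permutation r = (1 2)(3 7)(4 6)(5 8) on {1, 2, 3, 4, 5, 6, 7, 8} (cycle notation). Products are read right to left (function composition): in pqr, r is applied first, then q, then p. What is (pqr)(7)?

1

Apply the permutations in order: r(7) = 3, then q(3) = 5, then p(5) = 1. So (pqr)(7) = 1.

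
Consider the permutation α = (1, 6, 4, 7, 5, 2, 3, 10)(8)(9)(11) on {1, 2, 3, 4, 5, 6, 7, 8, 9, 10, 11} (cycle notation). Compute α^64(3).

3

3 lies in the 8-cycle (1, 6, 4, 7, 5, 2, 3, 10).
On an 8-cycle, α^8 is the identity, so α^64 = α^0 there (64 ≡ 0 mod 8).
So α^64(3) = 3.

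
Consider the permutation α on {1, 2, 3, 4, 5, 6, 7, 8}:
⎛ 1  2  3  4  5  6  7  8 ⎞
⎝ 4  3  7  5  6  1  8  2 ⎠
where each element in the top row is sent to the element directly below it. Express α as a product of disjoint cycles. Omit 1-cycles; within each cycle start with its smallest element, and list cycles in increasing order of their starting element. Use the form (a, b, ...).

Iterating α from 1 gives 1 → 4 → 5 → 6 → 1; that is the 4-cycle (1, 4, 5, 6).
Repeating from the next unused element and collecting all non-trivial cycles gives (1, 4, 5, 6)(2, 3, 7, 8).

(1, 4, 5, 6)(2, 3, 7, 8)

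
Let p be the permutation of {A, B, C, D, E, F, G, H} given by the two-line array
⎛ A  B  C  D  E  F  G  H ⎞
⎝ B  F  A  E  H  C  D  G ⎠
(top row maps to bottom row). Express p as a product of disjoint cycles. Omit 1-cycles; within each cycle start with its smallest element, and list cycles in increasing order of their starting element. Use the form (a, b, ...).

(A, B, F, C)(D, E, H, G)

From A: A → B → F → C → A, closing the cycle (A, B, F, C).
Repeating from the next unused element and collecting all non-trivial cycles gives (A, B, F, C)(D, E, H, G).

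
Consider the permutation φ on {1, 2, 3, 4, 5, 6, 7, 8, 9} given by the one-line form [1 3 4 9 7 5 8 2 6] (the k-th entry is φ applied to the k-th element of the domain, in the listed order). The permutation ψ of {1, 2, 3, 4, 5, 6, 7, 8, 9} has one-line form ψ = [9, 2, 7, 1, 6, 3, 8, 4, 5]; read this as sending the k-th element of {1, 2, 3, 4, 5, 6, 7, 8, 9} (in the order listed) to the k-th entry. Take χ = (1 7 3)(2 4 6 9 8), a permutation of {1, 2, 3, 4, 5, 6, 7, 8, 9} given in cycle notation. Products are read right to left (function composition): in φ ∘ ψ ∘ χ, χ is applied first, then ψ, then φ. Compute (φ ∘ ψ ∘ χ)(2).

Chase 2: χ(2) = 4; ψ(4) = 1; φ(1) = 1. Hence (φ ∘ ψ ∘ χ)(2) = 1.

1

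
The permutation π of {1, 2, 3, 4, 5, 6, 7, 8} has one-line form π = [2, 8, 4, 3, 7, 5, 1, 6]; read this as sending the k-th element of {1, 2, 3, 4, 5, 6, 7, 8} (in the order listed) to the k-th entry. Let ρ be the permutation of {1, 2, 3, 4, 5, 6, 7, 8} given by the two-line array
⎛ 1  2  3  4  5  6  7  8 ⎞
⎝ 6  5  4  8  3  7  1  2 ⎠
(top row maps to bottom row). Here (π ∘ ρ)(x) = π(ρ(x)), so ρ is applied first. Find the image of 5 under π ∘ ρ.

First apply ρ: ρ(5) = 3, then π(3) = 4. Thus (π ∘ ρ)(5) = 4.

4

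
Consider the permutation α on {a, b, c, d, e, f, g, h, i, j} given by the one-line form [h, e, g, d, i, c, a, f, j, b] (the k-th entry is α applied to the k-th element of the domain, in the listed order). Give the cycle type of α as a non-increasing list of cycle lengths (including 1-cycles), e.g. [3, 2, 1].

[5, 4, 1]

The disjoint cycles are (a, h, f, c, g)(b, e, i, j)(d), with lengths 5, 4, 1 in non-increasing order.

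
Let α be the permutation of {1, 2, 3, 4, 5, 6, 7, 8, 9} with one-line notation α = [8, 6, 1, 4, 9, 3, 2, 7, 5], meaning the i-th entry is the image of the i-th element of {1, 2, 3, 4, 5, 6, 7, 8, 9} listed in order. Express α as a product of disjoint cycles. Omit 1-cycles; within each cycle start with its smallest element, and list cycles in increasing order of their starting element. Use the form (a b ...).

Iterating α from 1 gives 1 → 8 → 7 → 2 → 6 → 3 → 1; that is the 6-cycle (1 8 7 2 6 3).
Repeating from the next unused element and collecting all non-trivial cycles gives (1 8 7 2 6 3)(5 9).

(1 8 7 2 6 3)(5 9)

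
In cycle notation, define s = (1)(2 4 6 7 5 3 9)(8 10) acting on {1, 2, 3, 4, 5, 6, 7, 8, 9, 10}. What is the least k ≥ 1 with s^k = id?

14

The disjoint cycles have lengths 7, 2, 1.
Since disjoint cycles commute, ord(s) = lcm(7, 2) = 14.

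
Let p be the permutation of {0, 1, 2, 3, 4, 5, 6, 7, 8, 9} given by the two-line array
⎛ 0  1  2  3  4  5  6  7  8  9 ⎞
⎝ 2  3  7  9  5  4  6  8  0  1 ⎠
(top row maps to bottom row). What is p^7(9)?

1

Tracing 9 → 1 → … returns to 9 after 3 steps, so 9 lies in a 3-cycle (1 3 9).
On a 3-cycle, p^3 is the identity, so p^7 = p^1 there (7 ≡ 1 mod 3).
Stepping 1 place around the cycle: 9 → 1.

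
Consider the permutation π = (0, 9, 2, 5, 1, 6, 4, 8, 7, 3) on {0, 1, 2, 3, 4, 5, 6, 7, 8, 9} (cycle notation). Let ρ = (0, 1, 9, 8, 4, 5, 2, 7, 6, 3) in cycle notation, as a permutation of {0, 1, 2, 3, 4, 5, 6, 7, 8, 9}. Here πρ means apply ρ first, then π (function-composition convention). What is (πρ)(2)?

3

(πρ)(2) = π(ρ(2)). ρ(2) = 7, then π(7) = 3. So (πρ)(2) = 3.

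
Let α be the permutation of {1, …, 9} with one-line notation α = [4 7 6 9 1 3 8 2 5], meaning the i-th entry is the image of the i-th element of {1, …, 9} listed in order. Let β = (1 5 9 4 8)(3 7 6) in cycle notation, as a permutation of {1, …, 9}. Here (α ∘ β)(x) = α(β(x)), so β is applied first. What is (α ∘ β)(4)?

2

β(4) = 8, then α(8) = 2; composing gives (α ∘ β)(4) = 2.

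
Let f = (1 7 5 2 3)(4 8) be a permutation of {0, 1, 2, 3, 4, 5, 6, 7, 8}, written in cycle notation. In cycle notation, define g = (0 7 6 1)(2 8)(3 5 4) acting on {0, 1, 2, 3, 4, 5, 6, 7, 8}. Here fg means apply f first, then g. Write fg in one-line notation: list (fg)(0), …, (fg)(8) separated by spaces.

7 6 5 0 2 8 1 4 3

For each element, apply f then g: 0 → 0 → 7; 1 → 7 → 6; 2 → 3 → 5; 3 → 1 → 0; 4 → 8 → 2; 5 → 2 → 8; 6 → 6 → 1; 7 → 5 → 4; 8 → 4 → 3.
So fg in one-line form is 7 6 5 0 2 8 1 4 3.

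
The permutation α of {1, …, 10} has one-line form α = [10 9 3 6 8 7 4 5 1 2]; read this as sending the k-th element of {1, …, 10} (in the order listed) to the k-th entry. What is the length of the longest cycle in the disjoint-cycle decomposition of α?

4

Decomposing into disjoint cycles gives (1 10 2 9)(4 6 7)(5 8); the longest has length 4.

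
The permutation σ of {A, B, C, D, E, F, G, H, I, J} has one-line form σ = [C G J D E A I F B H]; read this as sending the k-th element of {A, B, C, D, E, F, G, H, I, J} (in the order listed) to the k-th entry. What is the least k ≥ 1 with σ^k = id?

15

Decomposing into disjoint cycles gives cycle lengths 5, 3, 1, 1.
The order is lcm(5, 3) = 15.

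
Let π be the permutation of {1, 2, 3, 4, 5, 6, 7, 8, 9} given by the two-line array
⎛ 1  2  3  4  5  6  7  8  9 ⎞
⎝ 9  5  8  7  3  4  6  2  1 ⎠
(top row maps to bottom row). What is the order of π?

Decomposing into disjoint cycles gives cycle lengths 4, 3, 2.
The order of π is the least common multiple of its cycle lengths: lcm(4, 3, 2) = 12.

12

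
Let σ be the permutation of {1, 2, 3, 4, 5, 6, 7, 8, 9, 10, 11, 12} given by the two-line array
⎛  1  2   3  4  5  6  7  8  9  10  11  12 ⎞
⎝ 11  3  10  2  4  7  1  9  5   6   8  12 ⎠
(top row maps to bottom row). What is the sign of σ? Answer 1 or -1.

1

In disjoint-cycle form the cycle lengths are 11, 1.
A cycle is odd iff its length is even; σ has 0 even-length cycles, so sgn(σ) = (−1)^0 and σ is even.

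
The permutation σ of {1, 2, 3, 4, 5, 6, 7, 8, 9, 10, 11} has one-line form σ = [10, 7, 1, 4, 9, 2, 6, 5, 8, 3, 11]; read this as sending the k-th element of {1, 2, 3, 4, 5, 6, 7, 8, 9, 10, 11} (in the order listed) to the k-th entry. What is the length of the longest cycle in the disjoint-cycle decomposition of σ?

Decomposing into disjoint cycles gives (1, 10, 3)(2, 7, 6)(5, 9, 8); the longest has length 3.

3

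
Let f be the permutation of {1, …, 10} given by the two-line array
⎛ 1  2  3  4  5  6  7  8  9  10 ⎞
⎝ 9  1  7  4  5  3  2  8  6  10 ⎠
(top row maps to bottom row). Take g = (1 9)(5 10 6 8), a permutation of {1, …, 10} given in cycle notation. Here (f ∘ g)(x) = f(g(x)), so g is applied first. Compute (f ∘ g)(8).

5

g(8) = 5, then f(5) = 5; composing gives (f ∘ g)(8) = 5.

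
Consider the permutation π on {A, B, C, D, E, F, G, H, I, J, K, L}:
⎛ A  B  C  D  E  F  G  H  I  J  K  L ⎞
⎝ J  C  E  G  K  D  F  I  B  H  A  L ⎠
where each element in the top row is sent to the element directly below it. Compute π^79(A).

K

Tracing A → J → … returns to A after 8 steps, so A lies in an 8-cycle (A J H I B C E K).
Since the cycle has length 8, π^79 acts on it the same as π^7 (79 mod 8 = 7).
Advancing 7 steps from A: A → J → H → I → B → C → E → K.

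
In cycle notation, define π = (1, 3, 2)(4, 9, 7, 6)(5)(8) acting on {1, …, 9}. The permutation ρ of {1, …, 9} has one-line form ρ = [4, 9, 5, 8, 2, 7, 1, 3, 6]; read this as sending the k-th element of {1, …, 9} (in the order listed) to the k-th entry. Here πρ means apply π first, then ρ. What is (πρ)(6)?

π(6) = 4, then ρ(4) = 8; composing gives (πρ)(6) = 8.

8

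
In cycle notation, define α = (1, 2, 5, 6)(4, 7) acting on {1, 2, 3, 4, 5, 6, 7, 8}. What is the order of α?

The disjoint cycles have lengths 4, 2, 1, 1.
The order of α is the least common multiple of its cycle lengths: lcm(4, 2) = 4.

4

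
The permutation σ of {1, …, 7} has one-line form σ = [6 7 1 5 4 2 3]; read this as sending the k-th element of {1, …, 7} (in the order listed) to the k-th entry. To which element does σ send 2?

2 is element number 2 of the domain, and entry number 2 of the one-line form is 7, so σ(2) = 7.

7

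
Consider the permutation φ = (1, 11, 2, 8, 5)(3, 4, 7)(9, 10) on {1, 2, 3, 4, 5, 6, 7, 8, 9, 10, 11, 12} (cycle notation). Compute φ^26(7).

7 lies in the 3-cycle (3, 4, 7).
On a 3-cycle, φ^3 is the identity, so φ^26 = φ^2 there (26 ≡ 2 mod 3).
Stepping 2 places around the cycle: 7 → 3 → 4.

4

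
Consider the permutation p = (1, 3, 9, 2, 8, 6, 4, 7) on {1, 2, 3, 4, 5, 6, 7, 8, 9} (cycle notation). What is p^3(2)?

4

2 lies in the 8-cycle (1, 3, 9, 2, 8, 6, 4, 7).
Stepping 3 places around the cycle: 2 → 8 → 6 → 4.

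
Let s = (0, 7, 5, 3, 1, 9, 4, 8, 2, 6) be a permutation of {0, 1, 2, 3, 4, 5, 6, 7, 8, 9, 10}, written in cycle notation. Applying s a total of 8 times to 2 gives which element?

4

2 lies in the 10-cycle (0, 7, 5, 3, 1, 9, 4, 8, 2, 6).
Advancing 8 steps from 2: 2 → 6 → 0 → 7 → 5 → 3 → 1 → 9 → 4.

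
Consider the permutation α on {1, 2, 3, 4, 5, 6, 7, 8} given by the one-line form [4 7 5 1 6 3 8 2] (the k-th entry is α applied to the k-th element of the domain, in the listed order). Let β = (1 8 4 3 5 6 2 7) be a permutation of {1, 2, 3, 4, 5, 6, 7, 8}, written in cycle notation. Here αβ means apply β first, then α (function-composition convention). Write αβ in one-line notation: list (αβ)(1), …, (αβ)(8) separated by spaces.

2 8 6 5 3 7 4 1

(αβ)(x) = α(β(x)). Computing each image: α(β(1)) = α(8) = 2, α(β(2)) = α(7) = 8, α(β(3)) = α(5) = 6, α(β(4)) = α(3) = 5, α(β(5)) = α(6) = 3, α(β(6)) = α(2) = 7, α(β(7)) = α(1) = 4, α(β(8)) = α(4) = 1.
Hence αβ = [2 8 6 5 3 7 4 1].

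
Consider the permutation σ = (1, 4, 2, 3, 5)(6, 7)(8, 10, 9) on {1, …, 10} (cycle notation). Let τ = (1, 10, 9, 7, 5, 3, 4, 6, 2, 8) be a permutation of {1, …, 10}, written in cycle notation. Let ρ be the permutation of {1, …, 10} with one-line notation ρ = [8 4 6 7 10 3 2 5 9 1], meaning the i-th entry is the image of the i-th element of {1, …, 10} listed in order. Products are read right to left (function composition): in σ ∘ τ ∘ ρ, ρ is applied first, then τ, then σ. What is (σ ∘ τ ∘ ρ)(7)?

(σ ∘ τ ∘ ρ)(7) = σ(τ(ρ(7))). ρ(7) = 2, then τ(2) = 8, then σ(8) = 10, so the result is 10.

10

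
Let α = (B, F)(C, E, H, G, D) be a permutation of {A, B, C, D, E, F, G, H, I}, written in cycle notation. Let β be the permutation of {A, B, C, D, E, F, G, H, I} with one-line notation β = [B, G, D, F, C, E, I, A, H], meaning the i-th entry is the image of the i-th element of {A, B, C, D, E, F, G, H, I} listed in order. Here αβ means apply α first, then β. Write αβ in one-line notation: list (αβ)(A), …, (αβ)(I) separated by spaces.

B E C D A G F I H

Chase each element through α then β: A → A → B; B → F → E; C → E → C; D → C → D; E → H → A; F → B → G; G → D → F; H → G → I; I → I → H.
Collecting the images, αβ = [B E C D A G F I H].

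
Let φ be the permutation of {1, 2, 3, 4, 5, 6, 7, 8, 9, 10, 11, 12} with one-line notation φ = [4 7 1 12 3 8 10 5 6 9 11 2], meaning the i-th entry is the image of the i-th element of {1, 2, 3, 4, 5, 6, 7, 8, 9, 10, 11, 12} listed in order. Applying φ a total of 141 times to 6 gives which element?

Tracing 6 → 8 → … returns to 6 after 11 steps, so 6 lies in an 11-cycle (1, 4, 12, 2, 7, 10, 9, 6, 8, 5, 3).
On an 11-cycle, φ^11 is the identity, so φ^141 = φ^9 there (141 ≡ 9 mod 11).
Stepping 9 places around the cycle: 6 → 8 → 5 → 3 → 1 → 4 → 12 → 2 → 7 → 10.

10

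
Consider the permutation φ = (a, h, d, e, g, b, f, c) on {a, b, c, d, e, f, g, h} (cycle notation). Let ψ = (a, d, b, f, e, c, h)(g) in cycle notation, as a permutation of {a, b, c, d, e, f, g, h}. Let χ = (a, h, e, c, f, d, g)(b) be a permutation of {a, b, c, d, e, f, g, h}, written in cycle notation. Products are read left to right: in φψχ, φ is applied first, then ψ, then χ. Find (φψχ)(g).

Chase g: φ(g) = b; ψ(b) = f; χ(f) = d. Hence (φψχ)(g) = d.

d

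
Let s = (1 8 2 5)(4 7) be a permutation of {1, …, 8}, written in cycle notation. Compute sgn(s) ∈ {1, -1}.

1

The cycle lengths are 4, 2, 1, 1.
A cycle is odd iff its length is even; s has 2 even-length cycles, so sgn(s) = (−1)^2 and s is even.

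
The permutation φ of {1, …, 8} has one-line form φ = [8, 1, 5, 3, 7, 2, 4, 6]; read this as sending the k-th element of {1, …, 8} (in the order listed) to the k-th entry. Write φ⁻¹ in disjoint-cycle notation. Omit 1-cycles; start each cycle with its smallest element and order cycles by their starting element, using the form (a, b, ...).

First write φ in disjoint cycles: (1, 8, 6, 2)(3, 5, 7, 4).
Reversing each cycle (and rotating so the smallest element leads) gives φ⁻¹ = (1, 2, 6, 8)(3, 4, 7, 5).

(1, 2, 6, 8)(3, 4, 7, 5)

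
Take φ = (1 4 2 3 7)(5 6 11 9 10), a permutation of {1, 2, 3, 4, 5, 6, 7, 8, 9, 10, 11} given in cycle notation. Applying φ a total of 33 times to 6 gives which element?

6 lies in the 5-cycle (5 6 11 9 10).
On a 5-cycle, φ^5 is the identity, so φ^33 = φ^3 there (33 ≡ 3 mod 5).
Stepping 3 places around the cycle: 6 → 11 → 9 → 10.

10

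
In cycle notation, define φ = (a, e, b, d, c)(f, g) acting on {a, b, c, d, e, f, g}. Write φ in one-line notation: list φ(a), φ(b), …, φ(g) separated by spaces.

Reading each image from the cycles: a↦e, b↦d, c↦a, d↦c, e↦b, f↦g, g↦f.
Listing these in domain order gives e d a c b g f.

e d a c b g f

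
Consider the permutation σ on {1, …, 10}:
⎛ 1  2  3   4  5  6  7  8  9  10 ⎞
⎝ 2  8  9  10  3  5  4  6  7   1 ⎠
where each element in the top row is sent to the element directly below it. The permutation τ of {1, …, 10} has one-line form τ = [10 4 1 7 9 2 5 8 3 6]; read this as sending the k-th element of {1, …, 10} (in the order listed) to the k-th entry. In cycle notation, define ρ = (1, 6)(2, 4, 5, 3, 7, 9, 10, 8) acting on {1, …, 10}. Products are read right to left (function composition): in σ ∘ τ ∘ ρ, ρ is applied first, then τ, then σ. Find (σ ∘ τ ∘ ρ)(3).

3

Chase 3: ρ(3) = 7; τ(7) = 5; σ(5) = 3. Hence (σ ∘ τ ∘ ρ)(3) = 3.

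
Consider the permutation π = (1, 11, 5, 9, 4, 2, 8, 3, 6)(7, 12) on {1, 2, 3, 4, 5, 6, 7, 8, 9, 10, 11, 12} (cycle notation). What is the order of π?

The disjoint cycles have lengths 9, 2, 1.
Since disjoint cycles commute, ord(π) = lcm(9, 2) = 18.

18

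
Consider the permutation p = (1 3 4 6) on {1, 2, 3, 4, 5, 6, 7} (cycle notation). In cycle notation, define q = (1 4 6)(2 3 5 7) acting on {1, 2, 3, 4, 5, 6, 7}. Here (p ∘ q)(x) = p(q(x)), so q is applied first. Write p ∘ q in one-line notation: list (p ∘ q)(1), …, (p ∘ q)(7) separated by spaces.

(p ∘ q)(x) = p(q(x)). Computing each image: p(q(1)) = p(4) = 6, p(q(2)) = p(3) = 4, p(q(3)) = p(5) = 5, p(q(4)) = p(6) = 1, p(q(5)) = p(7) = 7, p(q(6)) = p(1) = 3, p(q(7)) = p(2) = 2.
Hence p ∘ q = [6 4 5 1 7 3 2].

6 4 5 1 7 3 2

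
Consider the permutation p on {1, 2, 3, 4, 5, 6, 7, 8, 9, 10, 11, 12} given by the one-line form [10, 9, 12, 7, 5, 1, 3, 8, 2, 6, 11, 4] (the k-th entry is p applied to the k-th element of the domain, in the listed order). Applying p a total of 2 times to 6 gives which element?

10

Tracing 6 → 1 → … returns to 6 after 3 steps, so 6 lies in a 3-cycle (1 10 6).
Advancing 2 steps from 6: 6 → 1 → 10.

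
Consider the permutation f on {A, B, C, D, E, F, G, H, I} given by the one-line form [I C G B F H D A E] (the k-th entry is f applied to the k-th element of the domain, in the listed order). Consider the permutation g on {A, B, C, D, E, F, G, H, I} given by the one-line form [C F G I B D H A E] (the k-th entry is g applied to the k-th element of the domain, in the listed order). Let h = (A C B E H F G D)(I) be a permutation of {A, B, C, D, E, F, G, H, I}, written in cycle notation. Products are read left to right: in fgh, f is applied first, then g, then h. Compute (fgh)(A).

H

Apply the permutations in order: f(A) = I, then g(I) = E, then h(E) = H. So (fgh)(A) = H.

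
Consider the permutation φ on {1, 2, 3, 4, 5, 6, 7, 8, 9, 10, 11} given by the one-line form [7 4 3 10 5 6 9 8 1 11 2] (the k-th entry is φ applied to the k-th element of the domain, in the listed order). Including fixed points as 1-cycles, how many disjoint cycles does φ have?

The cycle decomposition is (1, 7, 9)(2, 4, 10, 11)(3)(5)(6)(8), which has 6 cycles (counting 1-cycles).

6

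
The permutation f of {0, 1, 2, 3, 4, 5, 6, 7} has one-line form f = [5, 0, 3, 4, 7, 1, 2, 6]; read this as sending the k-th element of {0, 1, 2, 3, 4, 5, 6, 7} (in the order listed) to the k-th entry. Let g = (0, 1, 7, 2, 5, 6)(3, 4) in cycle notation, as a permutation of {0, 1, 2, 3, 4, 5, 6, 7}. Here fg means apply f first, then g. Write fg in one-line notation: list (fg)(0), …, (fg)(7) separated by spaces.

Chase each element through f then g: 0 → 5 → 6; 1 → 0 → 1; 2 → 3 → 4; 3 → 4 → 3; 4 → 7 → 2; 5 → 1 → 7; 6 → 2 → 5; 7 → 6 → 0.
Collecting the images, fg = [6 1 4 3 2 7 5 0].

6 1 4 3 2 7 5 0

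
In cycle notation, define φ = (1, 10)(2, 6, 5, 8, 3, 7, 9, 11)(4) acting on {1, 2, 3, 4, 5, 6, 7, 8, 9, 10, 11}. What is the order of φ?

The disjoint cycles have lengths 8, 2, 1.
The order of φ is the least common multiple of its cycle lengths: lcm(8, 2) = 8.

8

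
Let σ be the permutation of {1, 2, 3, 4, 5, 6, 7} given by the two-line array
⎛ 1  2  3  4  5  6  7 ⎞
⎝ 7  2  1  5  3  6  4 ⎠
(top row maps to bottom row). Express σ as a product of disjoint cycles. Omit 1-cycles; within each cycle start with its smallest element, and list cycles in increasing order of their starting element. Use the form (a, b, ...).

(1, 7, 4, 5, 3)

Start at 1 and follow images: 1 → 7 → 4 → 5 → 3 → 1, giving the cycle (1, 7, 4, 5, 3).
Repeating from the next unused element and collecting all non-trivial cycles gives (1, 7, 4, 5, 3).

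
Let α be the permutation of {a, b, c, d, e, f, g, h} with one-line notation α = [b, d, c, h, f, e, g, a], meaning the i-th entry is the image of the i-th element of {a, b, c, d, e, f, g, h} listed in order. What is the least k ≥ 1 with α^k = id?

The disjoint-cycle form of α has cycle lengths 4, 2, 1, 1.
Since disjoint cycles commute, ord(α) = lcm(4, 2) = 4.

4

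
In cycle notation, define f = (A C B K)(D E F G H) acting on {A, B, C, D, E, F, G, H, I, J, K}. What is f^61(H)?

D

H lies in the 5-cycle (D E F G H).
On a 5-cycle, f^5 is the identity, so f^61 = f^1 there (61 ≡ 1 mod 5).
Advancing 1 step from H: H → D.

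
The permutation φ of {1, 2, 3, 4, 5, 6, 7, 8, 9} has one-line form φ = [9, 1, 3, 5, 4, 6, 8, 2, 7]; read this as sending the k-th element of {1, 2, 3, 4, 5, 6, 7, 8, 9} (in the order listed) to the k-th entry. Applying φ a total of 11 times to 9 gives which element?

7

Tracing 9 → 7 → … returns to 9 after 5 steps, so 9 lies in a 5-cycle (1 9 7 8 2).
Since the cycle has length 5, φ^11 acts on it the same as φ^1 (11 mod 5 = 1).
Advancing 1 step from 9: 9 → 7.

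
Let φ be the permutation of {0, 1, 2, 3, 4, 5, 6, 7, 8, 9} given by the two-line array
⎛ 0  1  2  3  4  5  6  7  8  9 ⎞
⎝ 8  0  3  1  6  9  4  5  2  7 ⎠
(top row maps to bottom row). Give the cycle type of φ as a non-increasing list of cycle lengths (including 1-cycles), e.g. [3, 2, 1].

The disjoint cycles are (0, 8, 2, 3, 1)(4, 6)(5, 9, 7), with lengths 5, 3, 2 in non-increasing order.

[5, 3, 2]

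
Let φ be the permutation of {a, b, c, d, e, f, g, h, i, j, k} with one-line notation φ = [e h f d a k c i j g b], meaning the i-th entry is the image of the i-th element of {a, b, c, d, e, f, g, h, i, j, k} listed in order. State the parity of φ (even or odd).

even

In disjoint-cycle form the cycle lengths are 8, 2, 1.
A cycle is odd iff its length is even; φ has 2 even-length cycles, so sgn(φ) = (−1)^2 and φ is even.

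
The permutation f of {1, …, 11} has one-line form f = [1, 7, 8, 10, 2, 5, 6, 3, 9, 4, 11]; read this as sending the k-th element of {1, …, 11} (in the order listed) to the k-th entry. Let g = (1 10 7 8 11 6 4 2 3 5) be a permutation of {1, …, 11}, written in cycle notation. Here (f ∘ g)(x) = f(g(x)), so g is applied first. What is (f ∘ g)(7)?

3

(f ∘ g)(7) = f(g(7)). g(7) = 8, then f(8) = 3. So (f ∘ g)(7) = 3.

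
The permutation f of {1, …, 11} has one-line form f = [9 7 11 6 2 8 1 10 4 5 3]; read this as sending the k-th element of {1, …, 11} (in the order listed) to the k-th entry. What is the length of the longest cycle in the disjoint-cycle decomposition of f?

Decomposing into disjoint cycles gives (1 9 4 6 8 10 5 2 7)(3 11); the longest has length 9.

9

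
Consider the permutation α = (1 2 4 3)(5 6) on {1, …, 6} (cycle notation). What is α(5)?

5 appears in (5 6); the next entry (wrapping around) is 6.

6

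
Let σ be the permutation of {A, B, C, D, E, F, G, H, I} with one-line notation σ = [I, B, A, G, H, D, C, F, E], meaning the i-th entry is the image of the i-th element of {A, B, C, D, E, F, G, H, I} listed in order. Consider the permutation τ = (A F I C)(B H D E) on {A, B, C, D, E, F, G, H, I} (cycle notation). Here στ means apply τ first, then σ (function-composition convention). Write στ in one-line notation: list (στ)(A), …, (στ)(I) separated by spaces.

For each element, apply τ then σ: A → F → D; B → H → F; C → A → I; D → E → H; E → B → B; F → I → E; G → G → C; H → D → G; I → C → A.
Collecting the images, στ = [D F I H B E C G A].

D F I H B E C G A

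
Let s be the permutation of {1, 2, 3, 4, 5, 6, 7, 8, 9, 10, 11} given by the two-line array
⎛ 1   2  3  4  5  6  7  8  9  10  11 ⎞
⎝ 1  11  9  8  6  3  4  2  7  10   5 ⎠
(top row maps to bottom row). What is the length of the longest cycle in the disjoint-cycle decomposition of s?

Decomposing into disjoint cycles gives (2, 11, 5, 6, 3, 9, 7, 4, 8); the longest has length 9.

9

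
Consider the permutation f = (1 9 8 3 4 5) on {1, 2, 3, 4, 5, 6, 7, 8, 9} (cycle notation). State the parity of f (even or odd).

odd

The cycle lengths are 6, 1, 1, 1.
A cycle is odd iff its length is even; f has 1 even-length cycle, so sgn(f) = (−1)^1 and f is odd.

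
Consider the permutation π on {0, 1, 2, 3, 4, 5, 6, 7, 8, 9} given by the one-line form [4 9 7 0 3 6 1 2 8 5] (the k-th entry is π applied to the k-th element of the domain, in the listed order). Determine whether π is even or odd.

even

In disjoint-cycle form the cycle lengths are 4, 3, 2, 1.
A cycle is odd iff its length is even; π has 2 even-length cycles, so sgn(π) = (−1)^2 and π is even.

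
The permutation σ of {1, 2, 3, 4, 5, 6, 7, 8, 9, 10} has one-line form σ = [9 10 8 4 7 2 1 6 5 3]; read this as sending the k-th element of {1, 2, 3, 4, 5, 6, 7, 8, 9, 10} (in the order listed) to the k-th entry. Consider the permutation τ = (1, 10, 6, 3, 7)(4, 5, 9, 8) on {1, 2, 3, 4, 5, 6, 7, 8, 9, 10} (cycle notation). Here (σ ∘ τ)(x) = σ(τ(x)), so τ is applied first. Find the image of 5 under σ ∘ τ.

τ(5) = 9, then σ(9) = 5; composing gives (σ ∘ τ)(5) = 5.

5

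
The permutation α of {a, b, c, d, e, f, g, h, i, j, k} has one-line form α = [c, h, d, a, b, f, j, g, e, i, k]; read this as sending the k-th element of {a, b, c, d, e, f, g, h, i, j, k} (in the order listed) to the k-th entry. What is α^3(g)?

e

Tracing g → j → … returns to g after 6 steps, so g lies in a 6-cycle (b h g j i e).
Advancing 3 steps from g: g → j → i → e.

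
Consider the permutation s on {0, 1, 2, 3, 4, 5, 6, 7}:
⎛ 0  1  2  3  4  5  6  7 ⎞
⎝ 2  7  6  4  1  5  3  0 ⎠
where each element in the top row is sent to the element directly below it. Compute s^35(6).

6

Tracing 6 → 3 → … returns to 6 after 7 steps, so 6 lies in a 7-cycle (0, 2, 6, 3, 4, 1, 7).
Powers repeat with period 7 on this cycle, and 35 mod 7 = 0, so s^35(6) = s^0(6).
So s^35(6) = 6.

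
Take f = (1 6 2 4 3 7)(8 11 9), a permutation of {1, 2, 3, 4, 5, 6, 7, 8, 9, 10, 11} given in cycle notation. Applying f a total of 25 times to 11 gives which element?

9

11 lies in the 3-cycle (8 11 9).
Since the cycle has length 3, f^25 acts on it the same as f^1 (25 mod 3 = 1).
Advancing 1 step from 11: 11 → 9.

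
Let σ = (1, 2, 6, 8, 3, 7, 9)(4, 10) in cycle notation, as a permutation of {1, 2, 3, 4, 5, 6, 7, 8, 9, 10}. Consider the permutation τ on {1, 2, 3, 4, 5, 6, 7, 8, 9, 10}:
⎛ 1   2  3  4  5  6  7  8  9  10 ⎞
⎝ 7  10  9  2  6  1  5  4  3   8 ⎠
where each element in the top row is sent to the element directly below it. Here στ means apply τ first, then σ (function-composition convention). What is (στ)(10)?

(στ)(10) = σ(τ(10)). τ(10) = 8, then σ(8) = 3. So (στ)(10) = 3.

3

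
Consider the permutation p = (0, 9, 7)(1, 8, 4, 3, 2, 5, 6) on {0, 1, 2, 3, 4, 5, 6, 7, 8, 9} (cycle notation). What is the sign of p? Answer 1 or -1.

1

The cycle lengths are 7, 3.
A cycle of length ℓ contributes ℓ−1 transpositions, so p is a product of 6 + 2 = 8 transpositions — even.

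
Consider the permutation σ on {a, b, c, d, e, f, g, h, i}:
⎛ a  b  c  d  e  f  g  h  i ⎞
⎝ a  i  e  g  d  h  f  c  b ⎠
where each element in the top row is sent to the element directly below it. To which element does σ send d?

g

The entry below d in the array is g, so σ(d) = g.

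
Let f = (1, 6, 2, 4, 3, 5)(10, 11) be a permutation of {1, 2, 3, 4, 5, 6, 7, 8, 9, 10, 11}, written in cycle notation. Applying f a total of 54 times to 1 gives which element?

1 lies in the 6-cycle (1, 6, 2, 4, 3, 5).
Powers repeat with period 6 on this cycle, and 54 mod 6 = 0, so f^54(1) = f^0(1).
So f^54(1) = 1.

1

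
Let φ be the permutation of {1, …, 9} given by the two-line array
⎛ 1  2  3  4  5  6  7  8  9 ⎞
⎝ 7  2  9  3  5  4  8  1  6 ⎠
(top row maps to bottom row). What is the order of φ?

12

Writing φ as disjoint cycles, the cycle lengths are 4, 3, 1, 1.
The order is lcm(4, 3) = 12.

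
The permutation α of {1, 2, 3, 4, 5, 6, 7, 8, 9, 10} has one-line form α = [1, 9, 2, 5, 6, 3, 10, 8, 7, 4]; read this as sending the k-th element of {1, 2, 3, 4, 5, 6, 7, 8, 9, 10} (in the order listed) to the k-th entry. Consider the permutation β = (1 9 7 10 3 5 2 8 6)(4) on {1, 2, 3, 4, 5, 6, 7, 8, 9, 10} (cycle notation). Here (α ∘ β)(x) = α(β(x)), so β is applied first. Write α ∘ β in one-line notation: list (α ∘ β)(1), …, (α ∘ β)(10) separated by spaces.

7 8 6 5 9 1 4 3 10 2

(α ∘ β)(x) = α(β(x)). Computing each image: α(β(1)) = α(9) = 7, α(β(2)) = α(8) = 8, α(β(3)) = α(5) = 6, α(β(4)) = α(4) = 5, α(β(5)) = α(2) = 9, α(β(6)) = α(1) = 1, α(β(7)) = α(10) = 4, α(β(8)) = α(6) = 3, α(β(9)) = α(7) = 10, α(β(10)) = α(3) = 2.
Hence α ∘ β = [7 8 6 5 9 1 4 3 10 2].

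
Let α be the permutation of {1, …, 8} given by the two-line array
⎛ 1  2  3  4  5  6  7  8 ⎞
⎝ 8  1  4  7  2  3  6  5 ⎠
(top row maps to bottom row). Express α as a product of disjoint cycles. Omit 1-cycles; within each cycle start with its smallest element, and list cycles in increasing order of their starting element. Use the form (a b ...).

Start at 1 and follow images: 1 → 8 → 5 → 2 → 1, giving the cycle (1 8 5 2).
Continuing from each remaining unvisited element yields (1 8 5 2)(3 4 7 6).

(1 8 5 2)(3 4 7 6)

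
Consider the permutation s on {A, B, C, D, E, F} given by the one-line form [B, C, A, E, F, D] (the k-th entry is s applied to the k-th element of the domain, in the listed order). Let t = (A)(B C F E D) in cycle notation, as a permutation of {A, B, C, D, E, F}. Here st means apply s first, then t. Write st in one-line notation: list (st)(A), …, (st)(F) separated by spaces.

C F A D E B

Chase each element through s then t: A → B → C; B → C → F; C → A → A; D → E → D; E → F → E; F → D → B.
So st in one-line form is C F A D E B.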